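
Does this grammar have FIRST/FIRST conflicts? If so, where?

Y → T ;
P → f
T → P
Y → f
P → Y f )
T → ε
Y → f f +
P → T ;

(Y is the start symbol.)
A FIRST/FIRST conflict occurs when two productions N → α and N → β for the same non-terminal have FIRST(α) ∩ FIRST(β) ≠ ∅ (with ε ∈ FIRST of a nullable right-hand side, so two nullable alternatives also conflict).

FIRST sets of the non-terminals at (or reachable through a nullable prefix from) the front of some alternative:
  FIRST(T) = { ';', 'f', ε }
  FIRST(Y) = { ';', 'f' }
  FIRST(P) = { ';', 'f' }

Productions for Y:
  Y → T ;: FIRST = { ';', 'f' }
  Y → f: FIRST = { 'f' }
  Y → f f +: FIRST = { 'f' }
Productions for P:
  P → f: FIRST = { 'f' }
  P → Y f ): FIRST = { ';', 'f' }
  P → T ;: FIRST = { ';', 'f' }
Productions for T:
  T → P: FIRST = { ';', 'f' }
  T → ε: FIRST = { ε }

Conflict for Y: Y → T ; and Y → f
  Overlap: { 'f' }
Conflict for Y: Y → T ; and Y → f f +
  Overlap: { 'f' }
Conflict for Y: Y → f and Y → f f +
  Overlap: { 'f' }
Conflict for P: P → f and P → Y f )
  Overlap: { 'f' }
Conflict for P: P → f and P → T ;
  Overlap: { 'f' }
Conflict for P: P → Y f ) and P → T ;
  Overlap: { ';', 'f' }

Answer: Yes. Y → T ';' / Y → f on { 'f' }; Y → T ';' / Y → f f '+' on { 'f' }; Y → f / Y → f f '+' on { 'f' }; P → f / P → Y f ')' on { 'f' }; P → f / P → T ';' on { 'f' }; P → Y f ')' / P → T ';' on { ';', 'f' }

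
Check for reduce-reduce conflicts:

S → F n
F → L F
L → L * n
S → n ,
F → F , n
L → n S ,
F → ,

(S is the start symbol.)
Yes — I6: [F → , .] vs [S → n , .]

A reduce-reduce conflict occurs when an LR(0) state has two complete items [A → α .] and [B → β .] — both call for a reduction, and with no lookahead the parser cannot choose between them.

Augment with S' → S and build the canonical LR(0) collection (I0 = CLOSURE({[S' → . S]}), then GOTO on every symbol after a dot until no new states appear). It has 16 states:
  I0: { [F → . ,], [F → . F , n], [F → . L F], [L → . L * n], [L → . n S ,], [S → . F n], [S → . n ,], [S' → . S] }  — shift
  I1: { [F → , .] }  — reduce
  I2: { [F → F . , n], [S → F . n] }  — shift
  I3: { [F → . ,], [F → . F , n], [F → . L F], [F → L . F], [L → . L * n], [L → . n S ,], [L → L . * n] }  — shift
  I4: { [S' → S .] }  — accept
  I5: { [F → . ,], [F → . F , n], [F → . L F], [L → . L * n], [L → . n S ,], [L → n . S ,], [S → . F n], [S → . n ,], [S → n . ,] }  — shift
  I6: { [F → , .], [S → n , .] }  — 2 reduces
  I7: { [L → n S . ,] }  — shift
  I8: { [L → n S , .] }  — reduce
  I9: { [L → L * . n] }  — shift
  I10: { [F → F . , n], [F → L F .] }  — shift, reduce
  I11: { [F → . ,], [F → . F , n], [F → . L F], [L → . L * n], [L → . n S ,], [L → n . S ,], [S → . F n], [S → . n ,] }  — shift
  I12: { [F → F , . n] }  — shift
  I13: { [F → F , n .] }  — reduce
  I14: { [L → L * n .] }  — reduce
  I15: { [S → F n .] }  — reduce

I6 contains complete items [F → , .], [S → n , .] — reduce-reduce conflict.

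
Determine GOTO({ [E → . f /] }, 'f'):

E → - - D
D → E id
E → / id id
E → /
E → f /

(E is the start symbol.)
{ [E → f . /] }

GOTO(I, 'f') = CLOSURE({ [A → αX.β] : [A → α.Xβ] ∈ I, X = 'f' })

Items with dot before 'f', with the dot advanced:
  [E → . f /] → [E → f . /]
Closure adds nothing (no advanced item has the dot before a non-terminal).

GOTO = { [E → f . /] }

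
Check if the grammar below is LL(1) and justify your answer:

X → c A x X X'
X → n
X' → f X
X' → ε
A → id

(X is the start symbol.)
No. Predict set conflict for X': { 'f' }

A grammar is LL(1) if for each non-terminal N with multiple productions, the predict sets of those productions are pairwise disjoint, where PREDICT(N → α) = (FIRST(α) \ {ε}) ∪ (FOLLOW(N) if α ⇒* ε).

Relevant sets:
  FOLLOW(X') = { $, 'f' }

For X:
  PREDICT(X → c A x X X') = { 'c' }
  PREDICT(X → n) = { 'n' }
For X':
  PREDICT(X' → f X) = { 'f' }
  PREDICT(X' → ε) = { $, 'f' }
A has a single production, so nothing to check there.

Conflict found: Predict set conflict for X': { 'f' }
The grammar is NOT LL(1).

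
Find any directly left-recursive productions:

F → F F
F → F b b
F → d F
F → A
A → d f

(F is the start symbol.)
Yes, F is left-recursive

F → F F: LEFT RECURSIVE (starts with F)
F → F b b: LEFT RECURSIVE (starts with F)
F → d F: starts with d
F → A: starts with A
A → d f: starts with d

The grammar has direct left recursion on: F.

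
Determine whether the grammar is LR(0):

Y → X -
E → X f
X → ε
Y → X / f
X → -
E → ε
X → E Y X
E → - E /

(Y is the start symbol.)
Augment with Y' → Y and build the canonical LR(0) collection (I0 = CLOSURE({[Y' → . Y]}), then GOTO on every symbol after a dot until no new states appear). It has 14 states:
  I0: { [E → . - E /], [E → . X f], [E → .], [X → . -], [X → . E Y X], [X → .], [Y → . X -], [Y → . X / f], [Y' → . Y] }  — shift, 2 reduces
  I1: { [E → - . E /], [E → . - E /], [E → . X f], [E → .], [X → - .], [X → . -], [X → . E Y X], [X → .] }  — shift, 3 reduces
  I2: { [E → . - E /], [E → . X f], [E → .], [X → . -], [X → . E Y X], [X → .], [X → E . Y X], [Y → . X -], [Y → . X / f] }  — shift, 2 reduces
  I3: { [E → X . f], [Y → X . -], [Y → X . / f] }  — shift
  I4: { [Y' → Y .] }  — accept
  I5: { [Y → X - .] }  — reduce
  I6: { [Y → X / . f] }  — shift
  I7: { [E → X f .] }  — reduce
  I8: { [Y → X / f .] }  — reduce
  I9: { [E → . - E /], [E → . X f], [E → .], [X → . -], [X → . E Y X], [X → .], [X → E Y . X] }  — shift, 2 reduces
  I10: { [E → X . f], [X → E Y X .] }  — shift, reduce
  I11: { [E → - E . /], [E → . - E /], [E → . X f], [E → .], [X → . -], [X → . E Y X], [X → .], [X → E . Y X], [Y → . X -], [Y → . X / f] }  — shift, 2 reduces
  I12: { [E → X . f] }  — shift
  I13: { [E → - E / .] }  — reduce

Conflict in state I0:
  Shift-reduce conflict between [E → .] and [E → . - E /]
So the grammar is NOT LR(0).

Answer: No. Shift-reduce conflict between [E → .] and [E → . - E /]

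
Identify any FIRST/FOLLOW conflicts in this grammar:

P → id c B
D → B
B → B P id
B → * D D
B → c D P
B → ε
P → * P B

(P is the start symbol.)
Yes. B → B P id with FOLLOW(B) on { '*', 'c', 'id' }; B → '*' D D with FOLLOW(B) on { '*' }; B → c D P with FOLLOW(B) on { 'c' }

Nullable non-terminals: B, D.
FIRST sets used below: FIRST(B) = { '*', 'c', 'id', ε }, FIRST(P) = { '*', 'id' }

B: nullable alternative(s) B → ε; FOLLOW(B) = { $, '*', 'c', 'id' }
  B → B P id: FIRST \ {ε} = { '*', 'c', 'id' } — overlaps FOLLOW(B) on { '*', 'c', 'id' }: CONFLICT
  B → * D D: FIRST \ {ε} = { '*' } — overlaps FOLLOW(B) on { '*' }: CONFLICT
  B → c D P: FIRST \ {ε} = { 'c' } — overlaps FOLLOW(B) on { 'c' }: CONFLICT
  B → ε: FIRST \ {ε} = { } — this is the only nullable alternative, skip
D has a nullable alternative but only one production, so nothing to check.

P has no nullable alternative, so no FIRST/FOLLOW check is needed there.

So the grammar has 3 FIRST/FOLLOW conflicts (marked CONFLICT above).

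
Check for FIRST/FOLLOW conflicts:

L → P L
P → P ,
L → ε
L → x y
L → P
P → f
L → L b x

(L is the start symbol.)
Yes. L → L b x with FOLLOW(L) on { 'b' }

A FIRST/FOLLOW conflict occurs when a non-terminal N has a nullable alternative N → β (β ⇒* ε) and another alternative N → α with FIRST(α) ∩ FOLLOW(N) ≠ ∅: on such a lookahead the parser cannot decide between expanding α and letting N vanish via β.

Nullable non-terminals: L.
FIRST sets used below: FIRST(P) = { 'f' }, FIRST(L) = { 'b', 'f', 'x', ε }

L: nullable alternative(s) L → ε; FOLLOW(L) = { $, 'b' }
  L → P L: FIRST \ {ε} = { 'f' } — disjoint from FOLLOW(L)
  L → ε: FIRST \ {ε} = { } — this is the only nullable alternative, skip
  L → x y: FIRST \ {ε} = { 'x' } — disjoint from FOLLOW(L)
  L → P: FIRST \ {ε} = { 'f' } — disjoint from FOLLOW(L)
  L → L b x: FIRST \ {ε} = { 'b', 'f', 'x' } — overlaps FOLLOW(L) on { 'b' }: CONFLICT

P has no nullable alternative, so no FIRST/FOLLOW check is needed there.

So the grammar has 1 FIRST/FOLLOW conflict (marked CONFLICT above).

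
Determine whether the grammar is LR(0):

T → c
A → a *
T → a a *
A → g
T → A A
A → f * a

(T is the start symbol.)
Augment with T' → T and build the canonical LR(0) collection (I0 = CLOSURE({[T' → . T]}), then GOTO on every symbol after a dot until no new states appear). It has 14 states:
  I0: { [A → . a *], [A → . f * a], [A → . g], [T → . A A], [T → . a a *], [T → . c], [T' → . T] }  — shift
  I1: { [A → . a *], [A → . f * a], [A → . g], [T → A . A] }  — shift
  I2: { [T' → T .] }  — accept
  I3: { [A → a . *], [T → a . a *] }  — shift
  I4: { [T → c .] }  — reduce
  I5: { [A → f . * a] }  — shift
  I6: { [A → g .] }  — reduce
  I7: { [A → f * . a] }  — shift
  I8: { [A → f * a .] }  — reduce
  I9: { [A → a * .] }  — reduce
  I10: { [T → a a . *] }  — shift
  I11: { [T → a a * .] }  — reduce
  I12: { [T → A A .] }  — reduce
  I13: { [A → a . *] }  — shift

Every state is either a pure shift/goto state or contains exactly one complete item and nothing to shift — no conflicts. The grammar is LR(0).

Answer: Yes, the grammar is LR(0)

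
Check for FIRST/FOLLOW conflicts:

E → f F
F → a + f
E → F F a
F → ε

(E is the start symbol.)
Yes. F → a '+' f with FOLLOW(F) on { 'a' }

A FIRST/FOLLOW conflict occurs when a non-terminal N has a nullable alternative N → β (β ⇒* ε) and another alternative N → α with FIRST(α) ∩ FOLLOW(N) ≠ ∅: on such a lookahead the parser cannot decide between expanding α and letting N vanish via β.

Nullable non-terminals: F.

F: nullable alternative(s) F → ε; FOLLOW(F) = { $, 'a' }
  F → a + f: FIRST \ {ε} = { 'a' } — overlaps FOLLOW(F) on { 'a' }: CONFLICT
  F → ε: FIRST \ {ε} = { } — this is the only nullable alternative, skip

E has no nullable alternative, so no FIRST/FOLLOW check is needed there.

So the grammar has 1 FIRST/FOLLOW conflict (marked CONFLICT above).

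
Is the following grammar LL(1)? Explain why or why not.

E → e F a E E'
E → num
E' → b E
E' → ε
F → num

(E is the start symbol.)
Relevant sets:
  FOLLOW(E') = { $, 'b' }

For E:
  PREDICT(E → e F a E E') = { 'e' }
  PREDICT(E → num) = { 'num' }
For E':
  PREDICT(E' → b E) = { 'b' }
  PREDICT(E' → ε) = { $, 'b' }
F has a single production, so nothing to check there.

Conflict found: Predict set conflict for E': { 'b' }
The grammar is NOT LL(1).

Answer: No. Predict set conflict for E': { 'b' }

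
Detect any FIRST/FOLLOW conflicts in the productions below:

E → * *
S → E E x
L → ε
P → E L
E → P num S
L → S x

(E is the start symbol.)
No FIRST/FOLLOW conflicts.

Nullable non-terminals: L.
FIRST sets used below: FIRST(S) = { '*' }

L: nullable alternative(s) L → ε; FOLLOW(L) = { 'num' }
  L → ε: FIRST \ {ε} = { } — this is the only nullable alternative, skip
  L → S x: FIRST \ {ε} = { '*' } — disjoint from FOLLOW(L)

E, P, S have no nullable alternative, so no FIRST/FOLLOW check is needed there.

No FIRST/FOLLOW conflicts found.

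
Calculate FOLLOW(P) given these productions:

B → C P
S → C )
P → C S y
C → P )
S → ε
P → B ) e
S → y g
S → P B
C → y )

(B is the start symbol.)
{ $, ')', 'y' }

To compute FOLLOW(P), find every occurrence of P on a right-hand side N → α P β: add FIRST(β) \ {ε}, and if β is empty or nullable also add FOLLOW(N). Iterate to a fixed point.

In B → C P: P is at the end, add FOLLOW(B)
In C → P ): P is followed by ')', add FIRST(')') \ {ε} = { ')' }
In S → P B: P is followed by B, add FIRST(B) \ {ε} = { 'y' }

The FOLLOW sets referred to above (computed the same way, to a fixed point):
  FOLLOW(B) = { $, ')', 'y' }

Taking the union: FOLLOW(P) = { $, ')', 'y' }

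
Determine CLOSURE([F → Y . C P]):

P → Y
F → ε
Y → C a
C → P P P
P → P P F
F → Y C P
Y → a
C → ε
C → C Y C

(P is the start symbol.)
{ [C → . C Y C], [C → . P P P], [C → .], [F → Y . C P], [P → . P P F], [P → . Y], [Y → . C a], [Y → . a] }

To compute CLOSURE, for each item [A → α.Bβ] where B is a non-terminal, add [B → .γ] for all productions B → γ; repeat for the newly added items until nothing changes.

Start with: [F → Y . C P]
  [F → Y . C P] has the dot before C: add [C → . P P P], [C → .], [C → . C Y C]
  [C → . P P P] has the dot before P: add [P → . Y], [P → . P P F]
  [P → . Y] has the dot before Y: add [Y → . C a], [Y → . a]
No further items can be added.

CLOSURE = { [C → . C Y C], [C → . P P P], [C → .], [F → Y . C P], [P → . P P F], [P → . Y], [Y → . C a], [Y → . a] }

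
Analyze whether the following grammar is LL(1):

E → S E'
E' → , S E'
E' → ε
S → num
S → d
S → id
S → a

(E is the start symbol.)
A grammar is LL(1) if for each non-terminal N with multiple productions, the predict sets of those productions are pairwise disjoint, where PREDICT(N → α) = (FIRST(α) \ {ε}) ∪ (FOLLOW(N) if α ⇒* ε).

Relevant sets:
  FOLLOW(E') = { $ }

For E':
  PREDICT(E' → ',' S E') = { ',' }
  PREDICT(E' → ε) = { $ }
For S:
  PREDICT(S → num) = { 'num' }
  PREDICT(S → d) = { 'd' }
  PREDICT(S → id) = { 'id' }
  PREDICT(S → a) = { 'a' }
E has a single production, so nothing to check there.

All predict sets are disjoint. The grammar IS LL(1).

Answer: Yes, the grammar is LL(1).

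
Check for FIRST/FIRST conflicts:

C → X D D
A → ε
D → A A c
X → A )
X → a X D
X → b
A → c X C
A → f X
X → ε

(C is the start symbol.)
FIRST sets of the non-terminals at (or reachable through a nullable prefix from) the front of some alternative:
  FIRST(A) = { 'c', 'f', ε }

Productions for A:
  A → ε: FIRST = { ε }
  A → c X C: FIRST = { 'c' }
  A → f X: FIRST = { 'f' }
Productions for X:
  X → A ): FIRST = { ')', 'c', 'f' }
  X → a X D: FIRST = { 'a' }
  X → b: FIRST = { 'b' }
  X → ε: FIRST = { ε }
C, D have only one production, so no FIRST/FIRST conflict is possible there.

All alternatives of each non-terminal have pairwise disjoint FIRST sets.

Answer: No FIRST/FIRST conflicts.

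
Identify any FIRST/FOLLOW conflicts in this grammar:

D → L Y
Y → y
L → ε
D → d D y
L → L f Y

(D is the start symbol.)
Nullable non-terminals: L.
FIRST sets used below: FIRST(L) = { 'f', ε }

L: nullable alternative(s) L → ε; FOLLOW(L) = { 'f', 'y' }
  L → ε: FIRST \ {ε} = { } — this is the only nullable alternative, skip
  L → L f Y: FIRST \ {ε} = { 'f' } — overlaps FOLLOW(L) on { 'f' }: CONFLICT

D, Y have no nullable alternative, so no FIRST/FOLLOW check is needed there.

So the grammar has 1 FIRST/FOLLOW conflict (marked CONFLICT above).

Answer: Yes. L → L f Y with FOLLOW(L) on { 'f' }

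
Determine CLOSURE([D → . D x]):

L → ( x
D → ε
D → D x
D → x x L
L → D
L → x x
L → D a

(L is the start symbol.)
Start with: [D → . D x]
  [D → . D x] has the dot before D: add [D → .], [D → . x x L]
No further items can be added.

CLOSURE = { [D → . D x], [D → . x x L], [D → .] }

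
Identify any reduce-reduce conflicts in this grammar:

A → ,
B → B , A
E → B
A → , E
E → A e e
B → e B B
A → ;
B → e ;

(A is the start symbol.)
A reduce-reduce conflict occurs when an LR(0) state has two complete items [A → α .] and [B → β .] — both call for a reduction, and with no lookahead the parser cannot choose between them.

Augment with A' → A and build the canonical LR(0) collection (I0 = CLOSURE({[A' → . A]}), then GOTO on every symbol after a dot until no new states appear). It has 15 states:
  I0: { [A → . , E], [A → . ,], [A → . ;], [A' → . A] }  — shift
  I1: { [A → , . E], [A → , .], [A → . , E], [A → . ,], [A → . ;], [B → . B , A], [B → . e ;], [B → . e B B], [E → . A e e], [E → . B] }  — shift, reduce
  I2: { [A → ; .] }  — reduce
  I3: { [A' → A .] }  — accept
  I4: { [E → A . e e] }  — shift
  I5: { [B → B . , A], [E → B .] }  — shift, reduce
  I6: { [A → , E .] }  — reduce
  I7: { [B → . B , A], [B → . e ;], [B → . e B B], [B → e . ;], [B → e . B B] }  — shift
  I8: { [B → e ; .] }  — reduce
  I9: { [B → . B , A], [B → . e ;], [B → . e B B], [B → B . , A], [B → e B . B] }  — shift
  I10: { [A → . , E], [A → . ,], [A → . ;], [B → B , . A] }  — shift
  I11: { [B → B . , A], [B → e B B .] }  — shift, reduce
  I12: { [B → B , A .] }  — reduce
  I13: { [E → A e . e] }  — shift
  I14: { [E → A e e .] }  — reduce

No state contains more than one complete item.

Answer: No reduce-reduce conflicts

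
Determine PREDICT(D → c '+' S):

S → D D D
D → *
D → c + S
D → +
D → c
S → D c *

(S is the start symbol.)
{ 'c' }

PREDICT(D → c '+' S) = (FIRST(RHS) \ {ε}) ∪ (FOLLOW(D) if ε ∈ FIRST(RHS), i.e. RHS ⇒* ε)
FIRST(c '+' S) = { 'c' }
ε ∉ FIRST(c '+' S), so FOLLOW(D) is not added.
PREDICT(D → c '+' S) = { 'c' }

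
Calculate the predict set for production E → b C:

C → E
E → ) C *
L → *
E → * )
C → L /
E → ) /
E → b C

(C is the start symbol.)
PREDICT(E → b C) = (FIRST(RHS) \ {ε}) ∪ (FOLLOW(E) if ε ∈ FIRST(RHS), i.e. RHS ⇒* ε)
FIRST(b C) = { 'b' }
ε ∉ FIRST(b C), so FOLLOW(E) is not added.
PREDICT(E → b C) = { 'b' }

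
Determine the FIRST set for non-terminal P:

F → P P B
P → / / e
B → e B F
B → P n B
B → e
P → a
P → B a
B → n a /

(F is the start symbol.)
{ '/', 'a', 'e', 'n' }

To compute FIRST(P), examine every production with P on the left-hand side, reading each right-hand side left to right until a non-nullable symbol is reached.

FIRST sets of the other non-terminals involved (by the same procedure, iterated to a fixed point):
  FIRST(B) = { '/', 'a', 'e', 'n' }

From P → / / e:
  - '/' is a terminal: add '/' and stop
From P → a:
  - a is a terminal: add 'a' and stop
From P → B a:
  - B is a non-terminal: add FIRST(B) \ {ε} = { '/', 'a', 'e', 'n' }
    B is not nullable, so stop

Collecting: FIRST(P) = { '/', 'a', 'e', 'n' }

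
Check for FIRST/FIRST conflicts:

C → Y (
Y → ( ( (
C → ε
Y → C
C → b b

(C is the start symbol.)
A FIRST/FIRST conflict occurs when two productions N → α and N → β for the same non-terminal have FIRST(α) ∩ FIRST(β) ≠ ∅ (with ε ∈ FIRST of a nullable right-hand side, so two nullable alternatives also conflict).

FIRST sets of the non-terminals at (or reachable through a nullable prefix from) the front of some alternative:
  FIRST(Y) = { '(', 'b', ε }
  FIRST(C) = { '(', 'b', ε }

Productions for C:
  C → Y (: FIRST = { '(', 'b' }
  C → ε: FIRST = { ε }
  C → b b: FIRST = { 'b' }
Productions for Y:
  Y → ( ( (: FIRST = { '(' }
  Y → C: FIRST = { '(', 'b', ε }

Conflict for C: C → Y ( and C → b b
  Overlap: { 'b' }
Conflict for Y: Y → ( ( ( and Y → C
  Overlap: { '(' }

Answer: Yes. C → Y '(' / C → b b on { 'b' }; Y → '(' '(' '(' / Y → C on { '(' }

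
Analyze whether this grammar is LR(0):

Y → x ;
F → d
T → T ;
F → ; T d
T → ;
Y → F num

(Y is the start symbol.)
Yes, the grammar is LR(0)

A grammar is LR(0) if no state in the canonical LR(0) collection has:
  - both a shift item (dot before a terminal) and a complete item (shift-reduce conflict), or
  - two or more complete items (reduce-reduce conflict; the accept item [Y' → Y .] counts as a complete item here).

Augment with Y' → Y and build the canonical LR(0) collection (I0 = CLOSURE({[Y' → . Y]}), then GOTO on every symbol after a dot until no new states appear). It has 12 states:
  I0: { [F → . ; T d], [F → . d], [Y → . F num], [Y → . x ;], [Y' → . Y] }  — shift
  I1: { [F → ; . T d], [T → . ;], [T → . T ;] }  — shift
  I2: { [Y → F . num] }  — shift
  I3: { [Y' → Y .] }  — accept
  I4: { [F → d .] }  — reduce
  I5: { [Y → x . ;] }  — shift
  I6: { [Y → x ; .] }  — reduce
  I7: { [Y → F num .] }  — reduce
  I8: { [T → ; .] }  — reduce
  I9: { [F → ; T . d], [T → T . ;] }  — shift
  I10: { [T → T ; .] }  — reduce
  I11: { [F → ; T d .] }  — reduce

Every state is either a pure shift/goto state or contains exactly one complete item and nothing to shift — no conflicts. The grammar is LR(0).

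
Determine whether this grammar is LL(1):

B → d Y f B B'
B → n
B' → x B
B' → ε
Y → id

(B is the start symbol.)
No. Predict set conflict for B': { 'x' }

Relevant sets:
  FOLLOW(B') = { $, 'x' }

For B:
  PREDICT(B → d Y f B B') = { 'd' }
  PREDICT(B → n) = { 'n' }
For B':
  PREDICT(B' → x B) = { 'x' }
  PREDICT(B' → ε) = { $, 'x' }
Y has a single production, so nothing to check there.

Conflict found: Predict set conflict for B': { 'x' }
The grammar is NOT LL(1).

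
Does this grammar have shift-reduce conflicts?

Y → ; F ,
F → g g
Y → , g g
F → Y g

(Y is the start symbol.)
No shift-reduce conflicts

Augment with Y' → Y and build the canonical LR(0) collection (I0 = CLOSURE({[Y' → . Y]}), then GOTO on every symbol after a dot until no new states appear). It has 12 states:
  I0: { [Y → . , g g], [Y → . ; F ,], [Y' → . Y] }  — shift
  I1: { [Y → , . g g] }  — shift
  I2: { [F → . Y g], [F → . g g], [Y → . , g g], [Y → . ; F ,], [Y → ; . F ,] }  — shift
  I3: { [Y' → Y .] }  — accept
  I4: { [Y → ; F . ,] }  — shift
  I5: { [F → Y . g] }  — shift
  I6: { [F → g . g] }  — shift
  I7: { [F → g g .] }  — reduce
  I8: { [F → Y g .] }  — reduce
  I9: { [Y → ; F , .] }  — reduce
  I10: { [Y → , g . g] }  — shift
  I11: { [Y → , g g .] }  — reduce

No state contains both a complete item and a shift item.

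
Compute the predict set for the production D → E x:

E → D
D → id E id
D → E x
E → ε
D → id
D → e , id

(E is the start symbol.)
{ 'e', 'id', 'x' }

PREDICT(D → E x) = (FIRST(RHS) \ {ε}) ∪ (FOLLOW(D) if ε ∈ FIRST(RHS), i.e. RHS ⇒* ε)
FIRST(E) = { 'e', 'id', 'x', ε }
FIRST(E x) = { 'e', 'id', 'x' }
ε ∉ FIRST(E x), so FOLLOW(D) is not added.
PREDICT(D → E x) = { 'e', 'id', 'x' }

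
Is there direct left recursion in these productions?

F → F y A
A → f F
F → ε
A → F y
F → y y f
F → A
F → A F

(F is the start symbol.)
F → F y A: LEFT RECURSIVE (starts with F)
A → f F: starts with f
F → ε: starts with ε
A → F y: starts with F
F → y y f: starts with y
F → A: starts with A
F → A F: starts with A

The grammar has direct left recursion on: F.

Answer: Yes, F is left-recursive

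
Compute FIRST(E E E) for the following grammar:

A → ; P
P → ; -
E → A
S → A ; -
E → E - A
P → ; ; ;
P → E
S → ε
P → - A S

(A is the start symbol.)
FIRST sets of the non-terminals involved (from the grammar, by fixed-point iteration):
  FIRST(E) = { ';' }

To compute FIRST(E E E), process the symbols left to right:
Symbol E is a non-terminal. Add FIRST(E) \ {ε} = { ';' }
E is not nullable (ε ∉ FIRST(E)), so stop here.
FIRST(E E E) = { ';' }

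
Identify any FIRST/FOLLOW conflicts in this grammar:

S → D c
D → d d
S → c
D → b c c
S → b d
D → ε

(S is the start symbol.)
No FIRST/FOLLOW conflicts.

A FIRST/FOLLOW conflict occurs when a non-terminal N has a nullable alternative N → β (β ⇒* ε) and another alternative N → α with FIRST(α) ∩ FOLLOW(N) ≠ ∅: on such a lookahead the parser cannot decide between expanding α and letting N vanish via β.

Nullable non-terminals: D.

D: nullable alternative(s) D → ε; FOLLOW(D) = { 'c' }
  D → d d: FIRST \ {ε} = { 'd' } — disjoint from FOLLOW(D)
  D → b c c: FIRST \ {ε} = { 'b' } — disjoint from FOLLOW(D)
  D → ε: FIRST \ {ε} = { } — this is the only nullable alternative, skip

S has no nullable alternative, so no FIRST/FOLLOW check is needed there.

No FIRST/FOLLOW conflicts found.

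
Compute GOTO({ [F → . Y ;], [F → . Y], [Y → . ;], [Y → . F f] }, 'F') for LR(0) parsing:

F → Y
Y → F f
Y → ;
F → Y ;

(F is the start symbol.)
{ [Y → F . f] }

GOTO(I, 'F') = CLOSURE({ [A → αX.β] : [A → α.Xβ] ∈ I, X = 'F' })

Items with dot before 'F', with the dot advanced:
  [Y → . F f] → [Y → F . f]
Closure adds nothing (no advanced item has the dot before a non-terminal).

GOTO = { [Y → F . f] }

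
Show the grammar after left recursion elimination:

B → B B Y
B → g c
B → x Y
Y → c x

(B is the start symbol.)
B is directly left-recursive. The standard transformation for
  A → A α₁ | ... | A α_m | β₁ | ... | β_n
is
  A  → β₁ A' | ... | β_n A'
  A' → α₁ A' | ... | α_m A' | ε

B → g c becomes B → g c B'
B → x Y becomes B → x Y B'
B → B B Y becomes B' → B Y B'
Add B' → ε

Productions for other non-terminals are unchanged:
  Y → c x

Resulting grammar:
B → g c B'
B → x Y B'
B' → B Y B'
B' → ε
Y → c x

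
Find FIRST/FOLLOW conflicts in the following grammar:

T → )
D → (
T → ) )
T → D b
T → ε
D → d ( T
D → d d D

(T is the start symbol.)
Nullable non-terminals: T.
FIRST sets used below: FIRST(D) = { '(', 'd' }

T: nullable alternative(s) T → ε; FOLLOW(T) = { $, 'b' }
  T → ): FIRST \ {ε} = { ')' } — disjoint from FOLLOW(T)
  T → ) ): FIRST \ {ε} = { ')' } — disjoint from FOLLOW(T)
  T → D b: FIRST \ {ε} = { '(', 'd' } — disjoint from FOLLOW(T)
  T → ε: FIRST \ {ε} = { } — this is the only nullable alternative, skip

D has no nullable alternative, so no FIRST/FOLLOW check is needed there.

No FIRST/FOLLOW conflicts found.

Answer: No FIRST/FOLLOW conflicts.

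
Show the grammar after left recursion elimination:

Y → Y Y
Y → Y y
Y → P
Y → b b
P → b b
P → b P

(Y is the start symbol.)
Y → P Y'
Y → b b Y'
Y' → Y Y'
Y' → y Y'
Y' → ε
P → b b
P → b P

Y is directly left-recursive. The standard transformation for
  A → A α₁ | ... | A α_m | β₁ | ... | β_n
is
  A  → β₁ A' | ... | β_n A'
  A' → α₁ A' | ... | α_m A' | ε

Y → P becomes Y → P Y'
Y → b b becomes Y → b b Y'
Y → Y Y becomes Y' → Y Y'
Y → Y y becomes Y' → y Y'
Add Y' → ε

Productions for other non-terminals are unchanged:
  P → b b
  P → b P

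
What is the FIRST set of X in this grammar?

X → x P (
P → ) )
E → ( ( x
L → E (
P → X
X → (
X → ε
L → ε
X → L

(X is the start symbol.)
{ '(', 'x', ε }

To compute FIRST(X), examine every production with X on the left-hand side, reading each right-hand side left to right until a non-nullable symbol is reached.

FIRST sets of the other non-terminals involved (by the same procedure, iterated to a fixed point):
  FIRST(L) = { '(', ε }

From X → x P (:
  - x is a terminal: add 'x' and stop
From X → (:
  - '(' is a terminal: add '(' and stop
From X → ε:
  - ε-production, so ε ∈ FIRST(X)
From X → L:
  - L is a non-terminal: add FIRST(L) \ {ε} = { '(' }
    L is nullable and nothing follows, so the whole right-hand side can vanish: ε ∈ FIRST(X)

Collecting: FIRST(X) = { '(', 'x', ε }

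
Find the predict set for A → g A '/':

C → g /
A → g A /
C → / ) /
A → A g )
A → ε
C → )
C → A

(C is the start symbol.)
{ 'g' }

PREDICT(A → g A '/') = (FIRST(RHS) \ {ε}) ∪ (FOLLOW(A) if ε ∈ FIRST(RHS), i.e. RHS ⇒* ε)
FIRST(g A '/') = { 'g' }
ε ∉ FIRST(g A '/'), so FOLLOW(A) is not added.
PREDICT(A → g A '/') = { 'g' }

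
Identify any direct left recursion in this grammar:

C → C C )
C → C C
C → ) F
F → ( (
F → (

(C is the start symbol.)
Yes, C is left-recursive

Direct left recursion occurs when N → N α for some non-terminal N (the right-hand side begins with the left-hand side itself).

C → C C ): LEFT RECURSIVE (starts with C)
C → C C: LEFT RECURSIVE (starts with C)
C → ) F: starts with ')'
F → ( (: starts with '('
F → (: starts with '('

The grammar has direct left recursion on: C.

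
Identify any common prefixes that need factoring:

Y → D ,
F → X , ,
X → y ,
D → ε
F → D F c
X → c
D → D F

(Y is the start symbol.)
No, left-factoring is not needed

Left-factoring is needed when two productions for the same non-terminal
share a common prefix on the right-hand side.

Productions for F:
  F → X , ,
  F → D F c
Productions for X:
  X → y ,
  X → c
Productions for D:
  D → ε
  D → D F

No common prefixes found.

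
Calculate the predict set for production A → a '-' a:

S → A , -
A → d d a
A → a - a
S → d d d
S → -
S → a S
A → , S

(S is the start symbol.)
PREDICT(A → a '-' a) = (FIRST(RHS) \ {ε}) ∪ (FOLLOW(A) if ε ∈ FIRST(RHS), i.e. RHS ⇒* ε)
FIRST(a '-' a) = { 'a' }
ε ∉ FIRST(a '-' a), so FOLLOW(A) is not added.
PREDICT(A → a '-' a) = { 'a' }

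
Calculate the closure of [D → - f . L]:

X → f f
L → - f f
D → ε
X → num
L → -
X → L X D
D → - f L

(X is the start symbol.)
{ [D → - f . L], [L → . - f f], [L → . -] }

To compute CLOSURE, for each item [A → α.Bβ] where B is a non-terminal, add [B → .γ] for all productions B → γ; repeat for the newly added items until nothing changes.

Start with: [D → - f . L]
  [D → - f . L] has the dot before L: add [L → . - f f], [L → . -]
No further items can be added.

CLOSURE = { [D → - f . L], [L → . - f f], [L → . -] }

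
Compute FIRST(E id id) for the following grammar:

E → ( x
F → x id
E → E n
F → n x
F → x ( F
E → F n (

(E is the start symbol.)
{ '(', 'n', 'x' }

FIRST sets of the non-terminals involved (from the grammar, by fixed-point iteration):
  FIRST(E) = { '(', 'n', 'x' }

To compute FIRST(E id id), process the symbols left to right:
Symbol E is a non-terminal. Add FIRST(E) \ {ε} = { '(', 'n', 'x' }
E is not nullable (ε ∉ FIRST(E)), so stop here.
FIRST(E id id) = { '(', 'n', 'x' }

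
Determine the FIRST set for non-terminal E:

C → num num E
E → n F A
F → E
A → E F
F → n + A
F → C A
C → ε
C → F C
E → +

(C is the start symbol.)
{ '+', 'n' }

To compute FIRST(E), examine every production with E on the left-hand side, reading each right-hand side left to right until a non-nullable symbol is reached.

From E → n F A:
  - n is a terminal: add 'n' and stop
From E → +:
  - '+' is a terminal: add '+' and stop

Collecting: FIRST(E) = { '+', 'n' }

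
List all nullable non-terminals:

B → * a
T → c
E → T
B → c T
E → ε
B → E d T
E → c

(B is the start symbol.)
A non-terminal is nullable if it can derive ε (the empty string): either it has an ε-production, or it has a production whose right-hand side consists entirely of nullable non-terminals.

ε-productions: E → ε
So E is immediately nullable.
No further non-terminal can be added: every production for the remaining non-terminals contains a terminal or a non-nullable non-terminal.
Nullable = { 'E' }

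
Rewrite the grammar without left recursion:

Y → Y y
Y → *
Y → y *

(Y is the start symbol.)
Y → * Y'
Y → y * Y'
Y' → y Y'
Y' → ε

Y is directly left-recursive. The standard transformation for
  A → A α₁ | ... | A α_m | β₁ | ... | β_n
is
  A  → β₁ A' | ... | β_n A'
  A' → α₁ A' | ... | α_m A' | ε

Y → * becomes Y → * Y'
Y → y * becomes Y → y * Y'
Y → Y y becomes Y' → y Y'
Add Y' → ε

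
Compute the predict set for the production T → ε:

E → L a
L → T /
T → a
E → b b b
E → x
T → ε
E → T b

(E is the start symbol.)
PREDICT(T → ε) = (FIRST(RHS) \ {ε}) ∪ (FOLLOW(T) if ε ∈ FIRST(RHS), i.e. RHS ⇒* ε)
The right-hand side is ε (FIRST(ε) = { ε }), so the predict set is FOLLOW(T) = { '/', 'b' }
PREDICT(T → ε) = { '/', 'b' }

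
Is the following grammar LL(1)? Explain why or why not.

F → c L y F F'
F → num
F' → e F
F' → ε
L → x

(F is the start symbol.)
Relevant sets:
  FOLLOW(F') = { $, 'e' }

For F:
  PREDICT(F → c L y F F') = { 'c' }
  PREDICT(F → num) = { 'num' }
For F':
  PREDICT(F' → e F) = { 'e' }
  PREDICT(F' → ε) = { $, 'e' }
L has a single production, so nothing to check there.

Conflict found: Predict set conflict for F': { 'e' }
The grammar is NOT LL(1).

Answer: No. Predict set conflict for F': { 'e' }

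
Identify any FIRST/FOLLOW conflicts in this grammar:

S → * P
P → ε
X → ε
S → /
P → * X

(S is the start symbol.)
No FIRST/FOLLOW conflicts.

A FIRST/FOLLOW conflict occurs when a non-terminal N has a nullable alternative N → β (β ⇒* ε) and another alternative N → α with FIRST(α) ∩ FOLLOW(N) ≠ ∅: on such a lookahead the parser cannot decide between expanding α and letting N vanish via β.

Nullable non-terminals: P, X.

P: nullable alternative(s) P → ε; FOLLOW(P) = { $ }
  P → ε: FIRST \ {ε} = { } — this is the only nullable alternative, skip
  P → * X: FIRST \ {ε} = { '*' } — disjoint from FOLLOW(P)
X has a nullable alternative but only one production, so nothing to check.

S has no nullable alternative, so no FIRST/FOLLOW check is needed there.

No FIRST/FOLLOW conflicts found.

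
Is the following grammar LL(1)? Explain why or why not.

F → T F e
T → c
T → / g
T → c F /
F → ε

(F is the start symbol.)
Relevant sets:
  FIRST(T) = { '/', 'c' }
  FOLLOW(F) = { $, '/', 'e' }

For F:
  PREDICT(F → T F e) = { '/', 'c' }
  PREDICT(F → ε) = { $, '/', 'e' }
For T:
  PREDICT(T → c) = { 'c' }
  PREDICT(T → '/' g) = { '/' }
  PREDICT(T → c F '/') = { 'c' }

Conflict found: Predict set conflict for F: { '/' }
The grammar is NOT LL(1).

Answer: No. Predict set conflict for F: { '/' }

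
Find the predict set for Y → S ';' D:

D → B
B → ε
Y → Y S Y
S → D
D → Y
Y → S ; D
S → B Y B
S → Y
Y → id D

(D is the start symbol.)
PREDICT(Y → S ';' D) = (FIRST(RHS) \ {ε}) ∪ (FOLLOW(Y) if ε ∈ FIRST(RHS), i.e. RHS ⇒* ε)
FIRST(S) = { ';', 'id', ε }
FIRST(S ';' D) = { ';', 'id' }
ε ∉ FIRST(S ';' D), so FOLLOW(Y) is not added.
PREDICT(Y → S ';' D) = { ';', 'id' }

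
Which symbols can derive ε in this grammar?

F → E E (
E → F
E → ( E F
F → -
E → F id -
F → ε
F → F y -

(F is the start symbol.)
{ 'E', 'F' }

A non-terminal is nullable if it can derive ε (the empty string): either it has an ε-production, or it has a production whose right-hand side consists entirely of nullable non-terminals.

ε-productions: F → ε
So F is immediately nullable.
E → F: every symbol on the right is nullable, so E is nullable too.
Every non-terminal is now nullable.
Nullable = { 'E', 'F' }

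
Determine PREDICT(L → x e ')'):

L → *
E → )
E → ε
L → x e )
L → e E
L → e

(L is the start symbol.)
PREDICT(L → x e ')') = (FIRST(RHS) \ {ε}) ∪ (FOLLOW(L) if ε ∈ FIRST(RHS), i.e. RHS ⇒* ε)
FIRST(x e ')') = { 'x' }
ε ∉ FIRST(x e ')'), so FOLLOW(L) is not added.
PREDICT(L → x e ')') = { 'x' }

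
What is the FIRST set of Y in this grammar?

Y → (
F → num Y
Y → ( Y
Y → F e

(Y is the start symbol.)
To compute FIRST(Y), examine every production with Y on the left-hand side, reading each right-hand side left to right until a non-nullable symbol is reached.

FIRST sets of the other non-terminals involved (by the same procedure, iterated to a fixed point):
  FIRST(F) = { 'num' }

From Y → (:
  - '(' is a terminal: add '(' and stop
From Y → ( Y:
  - '(' is a terminal: add '(' and stop
From Y → F e:
  - F is a non-terminal: add FIRST(F) \ {ε} = { 'num' }
    F is not nullable, so stop

Collecting: FIRST(Y) = { '(', 'num' }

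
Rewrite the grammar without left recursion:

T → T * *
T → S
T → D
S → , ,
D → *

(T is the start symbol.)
T → S T'
T → D T'
T' → * * T'
T' → ε
S → , ,
D → *

T is directly left-recursive. The standard transformation for
  A → A α₁ | ... | A α_m | β₁ | ... | β_n
is
  A  → β₁ A' | ... | β_n A'
  A' → α₁ A' | ... | α_m A' | ε

T → S becomes T → S T'
T → D becomes T → D T'
T → T * * becomes T' → * * T'
Add T' → ε

Productions for other non-terminals are unchanged:
  S → , ,
  D → *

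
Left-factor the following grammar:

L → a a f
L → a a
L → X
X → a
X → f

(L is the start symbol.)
L → a a L'
L' → f
L' → ε
L → X
X → a
X → f

Left-factoring transforms A → αβ₁ | αβ₂ into A → αA' and A' → β₁ | β₂
(α is the longest common prefix among the alternatives). Repeat until
no nonterminal has two alternatives with a common prefix.

Round 1: L has alternatives sharing prefix 'a a'. Introduce L': L → a a L'
  Add: L' → f
  Add: L' → ε

No remaining common prefixes — done.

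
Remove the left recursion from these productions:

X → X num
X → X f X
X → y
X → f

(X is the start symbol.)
X → y X'
X → f X'
X' → num X'
X' → f X X'
X' → ε

X is directly left-recursive. The standard transformation for
  A → A α₁ | ... | A α_m | β₁ | ... | β_n
is
  A  → β₁ A' | ... | β_n A'
  A' → α₁ A' | ... | α_m A' | ε

X → y becomes X → y X'
X → f becomes X → f X'
X → X num becomes X' → num X'
X → X f X becomes X' → f X X'
Add X' → ε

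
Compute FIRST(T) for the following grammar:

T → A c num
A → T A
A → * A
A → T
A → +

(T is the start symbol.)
{ '*', '+' }

To compute FIRST(T), examine every production with T on the left-hand side, reading each right-hand side left to right until a non-nullable symbol is reached.

FIRST sets of the other non-terminals involved (by the same procedure, iterated to a fixed point):
  FIRST(A) = { '*', '+' }

From T → A c num:
  - A is a non-terminal: add FIRST(A) \ {ε} = { '*', '+' }
    A is not nullable, so stop

Collecting: FIRST(T) = { '*', '+' }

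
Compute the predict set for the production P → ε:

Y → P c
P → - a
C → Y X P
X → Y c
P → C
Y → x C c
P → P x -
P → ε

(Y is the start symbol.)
{ 'c', 'x' }

PREDICT(P → ε) = (FIRST(RHS) \ {ε}) ∪ (FOLLOW(P) if ε ∈ FIRST(RHS), i.e. RHS ⇒* ε)
The right-hand side is ε (FIRST(ε) = { ε }), so the predict set is FOLLOW(P) = { 'c', 'x' }
PREDICT(P → ε) = { 'c', 'x' }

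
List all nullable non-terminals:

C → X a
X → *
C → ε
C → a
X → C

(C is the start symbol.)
A non-terminal is nullable if it can derive ε (the empty string): either it has an ε-production, or it has a production whose right-hand side consists entirely of nullable non-terminals.

ε-productions: C → ε
So C is immediately nullable.
X → C: every symbol on the right is nullable, so X is nullable too.
Every non-terminal is now nullable.
Nullable = { 'C', 'X' }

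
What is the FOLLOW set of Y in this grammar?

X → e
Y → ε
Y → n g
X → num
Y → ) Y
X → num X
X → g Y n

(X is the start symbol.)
{ 'n' }

To compute FOLLOW(Y), find every occurrence of Y on a right-hand side N → α Y β: add FIRST(β) \ {ε}, and if β is empty or nullable also add FOLLOW(N). Iterate to a fixed point.

In Y → ) Y: Y is at the end; this adds FOLLOW(Y) to itself — nothing new
In X → g Y n: Y is followed by n, add FIRST(n) \ {ε} = { 'n' }

Taking the union: FOLLOW(Y) = { 'n' }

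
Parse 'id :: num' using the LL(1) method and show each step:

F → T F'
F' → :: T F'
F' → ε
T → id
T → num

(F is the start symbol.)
LL(1) parsing maintains a stack (initially the start symbol over $) and the input. At each step: if the stack top is a terminal, match it against the current input token; if it is a non-terminal N, replace it with the RHS of M[N, lookahead] (the unique production whose predict set contains the lookahead).

Stack is shown with the top on the left.

Stack      Input        Action
------------------------------
F $        id :: num $  output F → T F'
T F' $     id :: num $  output T → id
id F' $    id :: num $  match 'id'
F' $       :: num $     output F' → :: T F'
:: T F' $  :: num $     match '::'
T F' $     num $        output T → num
num F' $   num $        match 'num'
F' $       $            output F' → ε
$          $            accept

The string is accepted.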